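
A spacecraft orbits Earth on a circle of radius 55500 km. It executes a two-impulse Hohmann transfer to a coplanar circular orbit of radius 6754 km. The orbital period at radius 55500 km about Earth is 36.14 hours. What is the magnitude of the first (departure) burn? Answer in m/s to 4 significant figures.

Δv₁ = 1432 m/s

From Kepler's third law T² = 4π²r³/μ at r = 55500 km, T = 36.14 hours = 36.14 × 3600 s = 1.30104×10^5 s: μ = 4π²r³/T² = 3.98710×10^5 km³/s².
Semi-major axis of the transfer orbit: a_t = (55500 + 6754)/2 = 31127 km.
On the circular orbit at r = 55500 km, v_c = √(μ/r) = 2.6803 km/s.
Vis-viva on the transfer ellipse at r = 55500 km gives v_t = √[μ(2/r − 1/a_t)] = 1.2485 km/s.
Δv₁ = |v_t − v_c| = |1.2485 − 2.6803| = 1.432 km/s.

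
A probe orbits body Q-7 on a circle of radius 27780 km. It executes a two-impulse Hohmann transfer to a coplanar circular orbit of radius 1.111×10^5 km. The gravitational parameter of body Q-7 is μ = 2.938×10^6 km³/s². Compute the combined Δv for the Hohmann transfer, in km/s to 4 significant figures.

Semi-major axis of the transfer orbit: a_t = (27780 + 1.111×10^5)/2 = 69440 km.
Circular speed at r₁: v₁ = √(μ/r₁) = √(2.938×10^6/27780) = 10.284 km/s.
On the transfer ellipse at r₁, vis-viva equation gives v_p = √[μ(2/r₁ − 1/a_t)] = 13.008 km/s.
First burn Δv₁ = |v_p − v₁| = 2.724 km/s.
Circular speed at r₂: v₂ = √(μ/r₂) = 5.1424 km/s.
Transfer-orbit speed at r₂: v_a = √[μ(2/r₂ − 1/a_t)] = 3.2526 km/s.
Second burn Δv₂ = |v₂ − v_a| = 1.890 km/s.
Δv = Δv₁ + Δv₂ = 2.724 + 1.890 = 4.614 km/s.

Δv = 4.614 km/s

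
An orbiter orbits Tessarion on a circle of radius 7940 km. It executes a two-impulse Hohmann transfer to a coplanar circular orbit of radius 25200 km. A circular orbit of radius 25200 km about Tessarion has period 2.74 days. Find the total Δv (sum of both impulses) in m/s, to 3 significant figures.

From Kepler's third law T² = 4π²r³/μ at r = 25200 km, T = 2.74 days = 2.74 × 86400 s = 2.36736×10^5 s: μ = 4π²r³/T² = 11272.8 km³/s².
Transfer-ellipse semi-major axis a_t = (r₁ + r₂)/2 = (7940 + 25200)/2 = 16570 km.
At r₁ the circular-orbit speed is v₁ = √(μ/r₁) = 1.1915 km/s.
On the transfer ellipse at r₁, v² = μ(2/r − 1/a) gives v_p = √[μ(2/r₁ − 1/a_t)] = 1.4694 km/s.
First burn Δv₁ = |v_p − v₁| = 0.2779 km/s.
At r₂, v₂ = √(μ/r₂) = 0.6688 km/s.
Transfer-orbit speed at r₂: v_a = √[μ(2/r₂ − 1/a_t)] = 0.4630 km/s.
Second burn Δv₂ = |v₂ − v_a| = 0.2058 km/s.
Total Δv = Δv₁ + Δv₂ = 0.4837 km/s.

Δv = 484 m/s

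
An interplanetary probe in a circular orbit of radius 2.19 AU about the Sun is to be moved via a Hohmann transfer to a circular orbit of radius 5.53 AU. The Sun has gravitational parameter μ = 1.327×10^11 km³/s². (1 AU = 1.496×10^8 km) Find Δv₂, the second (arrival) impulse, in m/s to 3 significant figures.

Δv₂ = 3130 m/s

In km: r₁ = 2.19 × 1.496×10^8 = 3.27624×10^8 km; r₂ = 5.53 × 1.496×10^8 = 8.27288×10^8 km.
The Hohmann ellipse has a_t = (r₁ + r₂)/2 = 5.77456×10^8 km.
On the circular orbit at r = 8.27288×10^8 km, v_c = √(μ/r) = 12.665 km/s.
Vis-viva on the transfer ellipse at r = 8.27288×10^8 km gives v_t = √[μ(2/r − 1/a_t)] = 9.5397 km/s.
Δv₂ = |v_t − v_c| = |9.5397 − 12.665| = 3.125 km/s.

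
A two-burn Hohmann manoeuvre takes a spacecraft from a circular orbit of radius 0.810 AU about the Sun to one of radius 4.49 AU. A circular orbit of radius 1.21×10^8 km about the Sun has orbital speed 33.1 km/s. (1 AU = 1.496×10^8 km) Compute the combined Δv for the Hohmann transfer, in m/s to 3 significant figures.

Δv = 16300 m/s

From the circular-orbit relation v² = μ/r at r = 1.21×10^8 km: μ = v²r = (33.1)² × 1.21×10^8 = 1.32569×10^11 km³/s².
In km: r₁ = 0.810 × 1.496×10^8 = 1.21176×10^8 km; r₂ = 4.49 × 1.496×10^8 = 6.71704×10^8 km.
Semi-major axis of the transfer orbit: a_t = (1.21176×10^8 + 6.71704×10^8)/2 = 3.9644×10^8 km.
Circular speed at r₁: v₁ = √(μ/r₁) = √(1.32569×10^11/1.21176×10^8) = 33.076 km/s.
Transfer-orbit speed at r₁ (vis-viva): v_p = √[μ(2/r₁ − 1/a_t)] = 43.054 km/s.
First burn Δv₁ = |v_p − v₁| = 9.978 km/s.
Circular speed at r₂: v₂ = √(μ/r₂) = 14.049 km/s.
Transfer-orbit speed at r₂: v_a = √[μ(2/r₂ − 1/a_t)] = 7.7670 km/s.
Second burn Δv₂ = |v₂ − v_a| = 6.282 km/s.
Total Δv = Δv₁ + Δv₂ = 16.26 km/s.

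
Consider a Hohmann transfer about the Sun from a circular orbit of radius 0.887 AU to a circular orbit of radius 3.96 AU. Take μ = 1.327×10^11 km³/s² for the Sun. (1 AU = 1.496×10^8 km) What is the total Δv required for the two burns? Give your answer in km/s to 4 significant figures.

In km: r₁ = 0.887 × 1.496×10^8 = 1.326952×10^8 km; r₂ = 3.96 × 1.496×10^8 = 5.92416×10^8 km.
Transfer-ellipse semi-major axis a_t = (r₁ + r₂)/2 = (1.326952×10^8 + 5.92416×10^8)/2 = 3.625556×10^8 km.
At r₁ the circular-orbit speed is v₁ = √(μ/r₁) = 31.62 km/s.
On the transfer ellipse at r₁, vis-viva gives v_p = √[μ(2/r₁ − 1/a_t)] = 40.42 km/s.
First burn Δv₁ = |v_p − v₁| = 8.800 km/s.
Circular speed at r₂: v₂ = √(μ/r₂) = 14.9666 km/s.
Transfer-orbit speed at r₂: v_a = √[μ(2/r₂ − 1/a_t)] = 9.05446 km/s.
Second burn Δv₂ = |v₂ − v_a| = 5.912 km/s.
Total Δv = Δv₁ + Δv₂ = 14.71 km/s.

Δv = 14.71 km/s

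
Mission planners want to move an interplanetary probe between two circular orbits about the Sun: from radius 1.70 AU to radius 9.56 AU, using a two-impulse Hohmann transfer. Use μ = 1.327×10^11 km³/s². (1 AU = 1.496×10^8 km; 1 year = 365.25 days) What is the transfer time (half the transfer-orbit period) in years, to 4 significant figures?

t = 6.680 years

In km: r₁ = 1.70 × 1.496×10^8 = 2.5432×10^8 km; r₂ = 9.56 × 1.496×10^8 = 1.430176×10^9 km.
The Hohmann ellipse has a_t = (r₁ + r₂)/2 = 8.42248×10^8 km.
Half the transfer-orbit period gives t = π√(a_t³/μ) = 2.108×10^8 s.
Converting: 2.108×10^8 s ÷ 3.15576×10^7 s/year (365.25 × 86400) = 6.680 years.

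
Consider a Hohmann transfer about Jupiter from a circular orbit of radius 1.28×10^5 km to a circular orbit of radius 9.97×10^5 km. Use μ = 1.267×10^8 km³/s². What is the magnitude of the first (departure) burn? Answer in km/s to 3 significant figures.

Δv₁ = 10.4 km/s

Semi-major axis of the transfer orbit: a_t = (1.280×10^5 + 9.970×10^5)/2 = 5.625×10^5 km.
On the circular orbit at r = 1.280×10^5 km, v_c = √(μ/r) = 31.462 km/s.
Transfer-orbit speed at the same r (vis-viva, a = a_t): v_t = √[μ(2/r − 1/a_t)] = 41.886 km/s.
Δv₁ = |v_t − v_c| = |41.886 − 31.462| = 10.42 km/s.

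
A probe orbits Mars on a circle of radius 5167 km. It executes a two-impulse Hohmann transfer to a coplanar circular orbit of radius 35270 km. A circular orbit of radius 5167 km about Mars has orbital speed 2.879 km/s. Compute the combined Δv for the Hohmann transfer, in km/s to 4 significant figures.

From the circular-orbit relation v² = μ/r at r = 5167 km: μ = v²r = (2.879)² × 5167 = 42827.4 km³/s².
The Hohmann ellipse has a_t = (r₁ + r₂)/2 = 20218.5 km.
At r₁ the circular-orbit speed is v₁ = √(μ/r₁) = 2.8790 km/s.
Transfer-orbit speed at r₁ (v² = μ(2/r − 1/a)): v_p = √[μ(2/r₁ − 1/a_t)] = 3.8025 km/s.
First burn Δv₁ = |v_p − v₁| = 0.9235 km/s.
Circular speed at r₂: v₂ = √(μ/r₂) = 1.102 km/s.
Transfer-orbit speed at r₂: v_a = √[μ(2/r₂ − 1/a_t)] = 0.5571 km/s.
Second burn Δv₂ = |v₂ − v_a| = 0.5449 km/s.
Total Δv = Δv₁ + Δv₂ = 1.468 km/s.

Δv = 1.468 km/s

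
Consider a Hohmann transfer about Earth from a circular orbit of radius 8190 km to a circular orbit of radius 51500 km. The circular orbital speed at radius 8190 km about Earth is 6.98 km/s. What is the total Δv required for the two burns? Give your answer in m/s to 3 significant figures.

From the circular-orbit relation v² = μ/r at r = 8190 km: μ = v²r = (6.98)² × 8190 = 3.99020×10^5 km³/s².
Transfer-ellipse semi-major axis a_t = (r₁ + r₂)/2 = (8190 + 51500)/2 = 29845 km.
Circular speed at r₁: v₁ = √(μ/r₁) = √(3.99020×10^5/8190) = 6.980 km/s.
On the transfer ellipse at r₁, v² = μ(2/r − 1/a) gives v_p = √[μ(2/r₁ − 1/a_t)] = 9.169 km/s.
First burn Δv₁ = |v_p − v₁| = 2.189 km/s.
Circular speed at r₂: v₂ = √(μ/r₂) = 2.7835 km/s.
Transfer-orbit speed at r₂: v_a = √[μ(2/r₂ − 1/a_t)] = 1.4581 km/s.
Second burn Δv₂ = |v₂ − v_a| = 1.325 km/s.
Δv = Δv₁ + Δv₂ = 2.189 + 1.325 = 3.514 km/s.

Δv = 3510 m/s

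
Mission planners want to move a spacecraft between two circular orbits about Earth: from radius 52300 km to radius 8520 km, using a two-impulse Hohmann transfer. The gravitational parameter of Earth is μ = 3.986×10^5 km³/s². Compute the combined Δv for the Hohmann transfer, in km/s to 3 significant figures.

Transfer-ellipse semi-major axis a_t = (r₁ + r₂)/2 = (52300 + 8520)/2 = 30410 km.
Circular speed at r₁: v₁ = √(μ/r₁) = √(3.986×10^5/52300) = 2.76069 km/s.
Transfer-orbit speed at r₁ (vis-viva): v_a = √[μ(2/r₁ − 1/a_t)] = 1.46127 km/s.
First burn Δv₁ = |v_a − v₁| = 1.29942 km/s.
At r₂, v₂ = √(μ/r₂) = 6.83989 km/s.
Transfer-orbit speed at r₂: v_p = √[μ(2/r₂ − 1/a_t)] = 8.96998 km/s.
Second burn Δv₂ = |v₂ − v_p| = 2.13009 km/s.
Total Δv = Δv₁ + Δv₂ = 3.430 km/s.

Δv = 3.43 km/s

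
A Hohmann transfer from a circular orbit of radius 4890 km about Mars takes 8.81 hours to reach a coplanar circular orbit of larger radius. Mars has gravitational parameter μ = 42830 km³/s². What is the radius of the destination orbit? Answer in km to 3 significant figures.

Transfer time t = 8.81 hours = 31716 s, and t = π√(a_t³/μ).
So a_t = (μ t²/π²)^(1/3) = (42830 × (31716)² / π²)^(1/3) = 16343 km.
Since a_t = (r₁ + r₂)/2, r₂ = 2a_t − r₁ = 2×16343 − 4890 = 27796 km.

r₂ = 27800 km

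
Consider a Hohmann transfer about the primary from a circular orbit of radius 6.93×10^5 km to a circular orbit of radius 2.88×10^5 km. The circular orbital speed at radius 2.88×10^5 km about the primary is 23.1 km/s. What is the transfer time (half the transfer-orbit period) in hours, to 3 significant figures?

t = 24.2 hours

From the circular-orbit relation v² = μ/r at r = 2.88×10^5 km: μ = v²r = (23.1)² × 2.88×10^5 = 1.53680×10^8 km³/s².
Transfer-ellipse semi-major axis a_t = (r₁ + r₂)/2 = (6.930×10^5 + 2.880×10^5)/2 = 4.905×10^5 km.
Half the transfer-orbit period gives t = π√(a_t³/μ) = 87060 s.
Converting: 87060 s ÷ 3600 s/hour = 24.2 hours.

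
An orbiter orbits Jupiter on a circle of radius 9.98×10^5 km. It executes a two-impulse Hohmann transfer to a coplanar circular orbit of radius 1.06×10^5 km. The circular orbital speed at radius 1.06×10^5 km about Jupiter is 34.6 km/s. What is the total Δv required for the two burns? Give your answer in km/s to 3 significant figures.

From the circular-orbit relation v² = μ/r at r = 1.06×10^5 km: μ = v²r = (34.6)² × 1.06×10^5 = 1.26899×10^8 km³/s².
The Hohmann ellipse has a_t = (r₁ + r₂)/2 = 5.520×10^5 km.
Circular speed at r₁: v₁ = √(μ/r₁) = √(1.26899×10^8/9.980×10^5) = 11.27623 km/s.
On the transfer ellipse at r₁, vis-viva equation gives v_a = √[μ(2/r₁ − 1/a_t)] = 4.941368 km/s.
First burn Δv₁ = |v_a − v₁| = 6.3349 km/s.
At r₂, v₂ = √(μ/r₂) = 34.600 km/s.
Transfer-orbit speed at r₂: v_p = √[μ(2/r₂ − 1/a_t)] = 46.523 km/s.
Second burn Δv₂ = |v₂ − v_p| = 11.923 km/s.
Δv = Δv₁ + Δv₂ = 6.3349 + 11.923 = 18.26 km/s.

Δv = 18.3 km/s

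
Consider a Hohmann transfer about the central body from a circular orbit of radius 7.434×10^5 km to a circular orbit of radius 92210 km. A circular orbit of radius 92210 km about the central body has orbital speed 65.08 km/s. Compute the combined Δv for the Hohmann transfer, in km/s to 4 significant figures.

From the circular-orbit relation v² = μ/r at r = 92210 km: μ = v²r = (65.08)² × 92210 = 3.90547×10^8 km³/s².
The Hohmann ellipse has a_t = (r₁ + r₂)/2 = 4.17805×10^5 km.
Circular speed at r₁: v₁ = √(μ/r₁) = √(3.90547×10^8/7.434×10^5) = 22.92 km/s.
Transfer-orbit speed at r₁ (vis-viva equation): v_a = √[μ(2/r₁ − 1/a_t)] = 10.77 km/s.
First burn Δv₁ = |v_a − v₁| = 12.15 km/s.
At r₂, v₂ = √(μ/r₂) = 65.08 km/s.
Transfer-orbit speed at r₂: v_p = √[μ(2/r₂ − 1/a_t)] = 86.81 km/s.
Second burn Δv₂ = |v₂ − v_p| = 21.73 km/s.
Total Δv = Δv₁ + Δv₂ = 33.88 km/s.

Δv = 33.88 km/s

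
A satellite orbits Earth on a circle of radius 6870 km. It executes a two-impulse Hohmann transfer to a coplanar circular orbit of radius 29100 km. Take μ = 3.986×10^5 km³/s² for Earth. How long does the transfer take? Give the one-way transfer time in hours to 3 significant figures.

t = 3.33 hours

Transfer-ellipse semi-major axis a_t = (r₁ + r₂)/2 = (6870 + 29100)/2 = 17985 km.
By Kepler's third law the transfer-orbit period is T = 2π√(a_t³/μ), so t = T/2 = 12000 s.
Converting: 12000 s ÷ 3600 s/hour = 3.33 hours.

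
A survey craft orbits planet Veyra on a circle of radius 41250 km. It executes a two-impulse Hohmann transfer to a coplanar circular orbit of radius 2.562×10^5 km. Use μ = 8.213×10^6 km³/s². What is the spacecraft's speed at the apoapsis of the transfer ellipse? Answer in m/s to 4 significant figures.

The Hohmann ellipse has a_t = (r₁ + r₂)/2 = 1.48725×10^5 km.
At apoapsis, r = 2.562×10^5 km.
From the vis-viva equation, v = √[μ(2/r − 1/a_t)] = 2.982 km/s.

v = 2982 m/s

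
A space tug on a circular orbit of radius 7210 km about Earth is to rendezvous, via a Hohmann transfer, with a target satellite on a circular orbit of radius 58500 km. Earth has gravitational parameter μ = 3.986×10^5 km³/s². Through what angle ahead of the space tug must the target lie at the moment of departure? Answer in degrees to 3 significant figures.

Transfer-ellipse semi-major axis a_t = (r₁ + r₂)/2 = (7210 + 58500)/2 = 32855 km.
The half-period of the transfer ellipse is t = π√(a_t³/μ) = 29634 s.
The target's mean motion on its circular orbit is ω₂ = √(μ/r₂³) = 4.4621×10^-5 rad/s.
Angle swept by the target during transfer: ω₂·t = 1.3223 rad = 75.76°.
The space tug traverses 180° on the transfer ellipse, so the target must lead by 180° − 75.76° = 104°.

φ = 104°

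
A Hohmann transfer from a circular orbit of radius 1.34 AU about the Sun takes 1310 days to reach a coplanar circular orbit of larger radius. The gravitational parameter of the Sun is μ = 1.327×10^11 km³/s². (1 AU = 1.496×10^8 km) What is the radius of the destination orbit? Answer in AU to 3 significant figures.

In km: r₁ = 1.34 × 1.496×10^8 = 2.00464×10^8 km.
Transfer time t = 1310 days = 1.13184×10^8 s, and t = π√(a_t³/μ).
So a_t = (μ t²/π²)^(1/3) = (1.327×10^11 × (1.13184×10^8)² / π²)^(1/3) = 5.5639×10^8 km.
Since a_t = (r₁ + r₂)/2, r₂ = 2a_t − r₁ = 2×5.5639×10^8 − 2.00464×10^8 = 9.12316×10^8 km.
In AU: r₂ = 9.12316×10^8 / 1.496×10^8 = 6.10 AU.

r₂ = 6.10 AU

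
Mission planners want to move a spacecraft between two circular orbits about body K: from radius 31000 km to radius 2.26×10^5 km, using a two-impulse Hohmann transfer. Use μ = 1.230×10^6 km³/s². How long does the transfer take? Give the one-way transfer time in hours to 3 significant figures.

Semi-major axis of the transfer orbit: a_t = (31000 + 2.260×10^5)/2 = 1.285×10^5 km.
Half the transfer-orbit period gives t = π√(a_t³/μ) = 1.3048×10^5 s.
Converting: 1.3048×10^5 s ÷ 3600 s/hour = 36.2 hours.

t = 36.2 hours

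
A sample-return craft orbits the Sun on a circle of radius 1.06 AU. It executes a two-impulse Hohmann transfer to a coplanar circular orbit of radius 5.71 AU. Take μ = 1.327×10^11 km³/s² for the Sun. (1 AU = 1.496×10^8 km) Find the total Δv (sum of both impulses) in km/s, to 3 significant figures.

In km: r₁ = 1.06 × 1.496×10^8 = 1.58576×10^8 km; r₂ = 5.71 × 1.496×10^8 = 8.54216×10^8 km.
The Hohmann ellipse has a_t = (r₁ + r₂)/2 = 5.06396×10^8 km.
Circular speed at r₁: v₁ = √(μ/r₁) = √(1.327×10^11/1.58576×10^8) = 28.928 km/s.
Transfer-orbit speed at r₁ (vis-viva equation): v_p = √[μ(2/r₁ − 1/a_t)] = 37.571 km/s.
First burn Δv₁ = |v_p − v₁| = 8.643 km/s.
Circular speed at r₂: v₂ = √(μ/r₂) = 12.464 km/s.
Transfer-orbit speed at r₂: v_a = √[μ(2/r₂ − 1/a_t)] = 6.9747 km/s.
Second burn Δv₂ = |v₂ − v_a| = 5.489 km/s.
Total Δv = Δv₁ + Δv₂ = 14.13 km/s.

Δv = 14.1 km/s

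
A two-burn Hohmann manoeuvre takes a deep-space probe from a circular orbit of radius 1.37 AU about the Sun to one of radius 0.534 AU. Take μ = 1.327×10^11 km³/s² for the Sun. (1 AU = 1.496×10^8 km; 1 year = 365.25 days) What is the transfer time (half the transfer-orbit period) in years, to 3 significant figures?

t = 0.464 years

In km: r₁ = 1.37 × 1.496×10^8 = 2.04952×10^8 km; r₂ = 0.534 × 1.496×10^8 = 7.98864×10^7 km.
Transfer-ellipse semi-major axis a_t = (r₁ + r₂)/2 = (2.04952×10^8 + 7.98864×10^7)/2 = 1.424192×10^8 km.
Half the transfer-orbit period gives t = π√(a_t³/μ) = 1.4658×10^7 s.
Converting: 1.4658×10^7 s ÷ 3.15576×10^7 s/year (365.25 × 86400) = 0.464 years.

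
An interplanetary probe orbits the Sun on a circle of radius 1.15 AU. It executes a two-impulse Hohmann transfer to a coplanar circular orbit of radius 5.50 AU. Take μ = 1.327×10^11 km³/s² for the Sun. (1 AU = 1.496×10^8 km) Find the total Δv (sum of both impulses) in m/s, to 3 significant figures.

In km: r₁ = 1.15 × 1.496×10^8 = 1.7204×10^8 km; r₂ = 5.50 × 1.496×10^8 = 8.228×10^8 km.
Transfer-ellipse semi-major axis a_t = (r₁ + r₂)/2 = (1.7204×10^8 + 8.228×10^8)/2 = 4.9742×10^8 km.
At r₁ the circular-orbit speed is v₁ = √(μ/r₁) = 27.773 km/s.
On the transfer ellipse at r₁, v² = μ(2/r − 1/a) gives v_p = √[μ(2/r₁ − 1/a_t)] = 35.720 km/s.
First burn Δv₁ = |v_p − v₁| = 7.947 km/s.
At r₂, v₂ = √(μ/r₂) = 12.70 km/s.
Transfer-orbit speed at r₂: v_a = √[μ(2/r₂ − 1/a_t)] = 7.469 km/s.
Second burn Δv₂ = |v₂ − v_a| = 5.231 km/s.
Total Δv = Δv₁ + Δv₂ = 13.18 km/s.

Δv = 13200 m/s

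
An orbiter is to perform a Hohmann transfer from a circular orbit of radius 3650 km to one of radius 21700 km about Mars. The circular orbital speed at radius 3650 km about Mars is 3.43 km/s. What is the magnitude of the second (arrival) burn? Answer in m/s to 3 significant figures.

From the circular-orbit relation v² = μ/r at r = 3650 km: μ = v²r = (3.43)² × 3650 = 42941.9 km³/s².
Transfer-ellipse semi-major axis a_t = (r₁ + r₂)/2 = (3650 + 21700)/2 = 12675 km.
On the circular orbit at r = 21700 km, v_c = √(μ/r) = 1.4067 km/s.
Transfer-orbit speed at the same r (vis-viva, a = a_t): v_t = √[μ(2/r − 1/a_t)] = 0.75489 km/s.
Δv₂ = |v_t − v_c| = |0.75489 − 1.4067| = 0.6518 km/s.

Δv₂ = 652 m/s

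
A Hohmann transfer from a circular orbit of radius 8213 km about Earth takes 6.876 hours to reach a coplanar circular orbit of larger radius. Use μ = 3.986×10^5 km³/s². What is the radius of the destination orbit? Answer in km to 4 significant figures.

Transfer time t = 6.876 hours = 24753.6 s, and t = π√(a_t³/μ).
So a_t = (μ t²/π²)^(1/3) = (3.986×10^5 × (24753.6)² / π²)^(1/3) = 29141 km.
Since a_t = (r₁ + r₂)/2, r₂ = 2a_t − r₁ = 2×29141 − 8213 = 50069 km.

r₂ = 50070 km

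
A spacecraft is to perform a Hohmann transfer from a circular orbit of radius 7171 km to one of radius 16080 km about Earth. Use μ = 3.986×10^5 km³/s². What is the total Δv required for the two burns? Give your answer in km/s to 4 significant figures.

The Hohmann ellipse has a_t = (r₁ + r₂)/2 = 11625.5 km.
At r₁ the circular-orbit speed is v₁ = √(μ/r₁) = 7.4555 km/s.
Transfer-orbit speed at r₁ (v² = μ(2/r − 1/a)): v_p = √[μ(2/r₁ − 1/a_t)] = 8.7683 km/s.
First burn Δv₁ = |v_p − v₁| = 1.3128 km/s.
At r₂, v₂ = √(μ/r₂) = 4.9788 km/s.
Transfer-orbit speed at r₂: v_a = √[μ(2/r₂ − 1/a_t)] = 3.9103 km/s.
Second burn Δv₂ = |v₂ − v_a| = 1.0685 km/s.
Total Δv = Δv₁ + Δv₂ = 2.381 km/s.

Δv = 2.381 km/s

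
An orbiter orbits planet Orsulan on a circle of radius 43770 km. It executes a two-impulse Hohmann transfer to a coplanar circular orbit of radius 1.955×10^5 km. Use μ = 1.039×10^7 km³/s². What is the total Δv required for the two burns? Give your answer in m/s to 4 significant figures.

Δv = 7169 m/s

The Hohmann ellipse has a_t = (r₁ + r₂)/2 = 1.19635×10^5 km.
At r₁ the circular-orbit speed is v₁ = √(μ/r₁) = 15.407 km/s.
Transfer-orbit speed at r₁ (vis-viva equation): v_p = √[μ(2/r₁ − 1/a_t)] = 19.695 km/s.
First burn Δv₁ = |v_p − v₁| = 4.288 km/s.
Circular speed at r₂: v₂ = √(μ/r₂) = 7.2901 km/s.
Transfer-orbit speed at r₂: v_a = √[μ(2/r₂ − 1/a_t)] = 4.4095 km/s.
Second burn Δv₂ = |v₂ − v_a| = 2.881 km/s.
Δv = Δv₁ + Δv₂ = 4.288 + 2.881 = 7.169 km/s.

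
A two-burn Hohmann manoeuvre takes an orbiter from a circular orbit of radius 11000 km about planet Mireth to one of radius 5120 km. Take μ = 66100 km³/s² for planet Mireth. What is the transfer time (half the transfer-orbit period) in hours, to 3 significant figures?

t = 2.46 hours

The Hohmann ellipse has a_t = (r₁ + r₂)/2 = 8060 km.
Transfer time t = π√(a_t³/μ) = π√((8060)³ / 66100) = 8842 s.
Converting: 8842 s ÷ 3600 s/hour = 2.46 hours.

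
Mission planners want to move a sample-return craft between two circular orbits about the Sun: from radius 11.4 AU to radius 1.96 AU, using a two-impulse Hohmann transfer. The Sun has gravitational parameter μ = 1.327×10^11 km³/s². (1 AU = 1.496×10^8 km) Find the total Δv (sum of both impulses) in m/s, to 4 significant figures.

Δv = 10560 m/s

In km: r₁ = 11.4 × 1.496×10^8 = 1.70544×10^9 km; r₂ = 1.96 × 1.496×10^8 = 2.93216×10^8 km.
The Hohmann ellipse has a_t = (r₁ + r₂)/2 = 9.99328×10^8 km.
Circular speed at r₁: v₁ = √(μ/r₁) = √(1.327×10^11/1.70544×10^9) = 8.821 km/s.
On the transfer ellipse at r₁, vis-viva gives v_a = √[μ(2/r₁ − 1/a_t)] = 4.778 km/s.
First burn Δv₁ = |v_a − v₁| = 4.043 km/s.
At r₂, v₂ = √(μ/r₂) = 21.274 km/s.
Transfer-orbit speed at r₂: v_p = √[μ(2/r₂ − 1/a_t)] = 27.791 km/s.
Second burn Δv₂ = |v₂ − v_p| = 6.517 km/s.
Δv = Δv₁ + Δv₂ = 4.043 + 6.517 = 10.56 km/s.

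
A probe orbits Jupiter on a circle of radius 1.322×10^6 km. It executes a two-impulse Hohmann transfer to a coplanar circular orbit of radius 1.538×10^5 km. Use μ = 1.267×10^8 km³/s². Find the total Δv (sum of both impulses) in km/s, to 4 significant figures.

The Hohmann ellipse has a_t = (r₁ + r₂)/2 = 7.379×10^5 km.
Circular speed at r₁: v₁ = √(μ/r₁) = √(1.267×10^8/1.322×10^6) = 9.78977 km/s.
Transfer-orbit speed at r₁ (v² = μ(2/r − 1/a)): v_a = √[μ(2/r₁ − 1/a_t)] = 4.46943 km/s.
First burn Δv₁ = |v_a − v₁| = 5.3203 km/s.
At r₂, v₂ = √(μ/r₂) = 28.701866 km/s.
Transfer-orbit speed at r₂: v_p = √[μ(2/r₂ − 1/a_t)] = 38.417324 km/s.
Second burn Δv₂ = |v₂ − v_p| = 9.7155 km/s.
Total Δv = Δv₁ + Δv₂ = 15.04 km/s.

Δv = 15.04 km/s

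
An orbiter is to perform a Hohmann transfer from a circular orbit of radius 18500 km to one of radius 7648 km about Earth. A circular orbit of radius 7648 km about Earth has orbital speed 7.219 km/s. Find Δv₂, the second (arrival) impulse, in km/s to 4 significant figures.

From the circular-orbit relation v² = μ/r at r = 7648 km: μ = v²r = (7.219)² × 7648 = 3.98568×10^5 km³/s².
The Hohmann ellipse has a_t = (r₁ + r₂)/2 = 13074 km.
On the circular orbit at r = 7648 km, v_c = √(μ/r) = 7.219 km/s.
Transfer-orbit speed at the same r (vis-viva, a = a_t): v_t = √[μ(2/r − 1/a_t)] = 8.587 km/s.
Δv₂ = |v_t − v_c| = |8.587 − 7.219| = 1.368 km/s.

Δv₂ = 1.368 km/s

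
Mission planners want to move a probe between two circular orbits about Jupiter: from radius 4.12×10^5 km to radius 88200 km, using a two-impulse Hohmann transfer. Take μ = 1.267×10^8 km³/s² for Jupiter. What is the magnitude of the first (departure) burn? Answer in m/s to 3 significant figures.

Transfer-ellipse semi-major axis a_t = (r₁ + r₂)/2 = (4.120×10^5 + 88200)/2 = 2.501×10^5 km.
On the circular orbit at r = 4.120×10^5 km, v_c = √(μ/r) = 17.536 km/s.
Transfer-orbit speed at the same r (vis-viva, a = a_t): v_t = √[μ(2/r − 1/a_t)] = 10.414 km/s.
Δv₁ = |v_t − v_c| = |10.414 − 17.536| = 7.122 km/s.

Δv₁ = 7120 m/s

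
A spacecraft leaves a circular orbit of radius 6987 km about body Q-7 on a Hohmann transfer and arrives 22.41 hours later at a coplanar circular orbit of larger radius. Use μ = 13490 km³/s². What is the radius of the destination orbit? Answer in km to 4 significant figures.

r₂ = 34450 km

Transfer time t = 22.41 hours = 80676 s, and t = π√(a_t³/μ).
So a_t = (μ t²/π²)^(1/3) = (13490 × (80676)² / π²)^(1/3) = 20720.5 km.
Since a_t = (r₁ + r₂)/2, r₂ = 2a_t − r₁ = 2×20720.5 − 6987 = 34454 km.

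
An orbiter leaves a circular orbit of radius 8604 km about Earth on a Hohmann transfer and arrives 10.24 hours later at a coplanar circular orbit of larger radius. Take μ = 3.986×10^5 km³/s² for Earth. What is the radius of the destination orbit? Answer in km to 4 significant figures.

r₂ = 67400 km

Transfer time t = 10.24 hours = 36864 s, and t = π√(a_t³/μ).
So a_t = (μ t²/π²)^(1/3) = (3.986×10^5 × (36864)² / π²)^(1/3) = 38003 km.
Since a_t = (r₁ + r₂)/2, r₂ = 2a_t − r₁ = 2×38003 − 8604 = 67402 km.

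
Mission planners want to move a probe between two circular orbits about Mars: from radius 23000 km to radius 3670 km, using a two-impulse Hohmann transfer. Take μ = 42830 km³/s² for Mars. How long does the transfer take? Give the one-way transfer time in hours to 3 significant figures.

t = 6.49 hours

Transfer-ellipse semi-major axis a_t = (r₁ + r₂)/2 = (23000 + 3670)/2 = 13335 km.
Half the transfer-orbit period gives t = π√(a_t³/μ) = 23380 s.
Converting: 23380 s ÷ 3600 s/hour = 6.49 hours.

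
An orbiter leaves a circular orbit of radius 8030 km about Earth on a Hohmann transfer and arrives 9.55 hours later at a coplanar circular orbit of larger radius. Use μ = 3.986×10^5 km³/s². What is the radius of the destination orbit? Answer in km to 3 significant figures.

r₂ = 64500 km

Transfer time t = 9.55 hours = 34380 s, and t = π√(a_t³/μ).
So a_t = (μ t²/π²)^(1/3) = (3.986×10^5 × (34380)² / π²)^(1/3) = 36276 km.
Since a_t = (r₁ + r₂)/2, r₂ = 2a_t − r₁ = 2×36276 − 8030 = 64522 km.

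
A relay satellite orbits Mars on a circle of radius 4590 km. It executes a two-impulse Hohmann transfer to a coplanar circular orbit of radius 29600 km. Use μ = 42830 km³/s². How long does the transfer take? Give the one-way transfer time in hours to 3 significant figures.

Semi-major axis of the transfer orbit: a_t = (4590 + 29600)/2 = 17095 km.
Transfer time t = π√(a_t³/μ) = π√((17095)³ / 42830) = 33929.7 s.
Converting: 33929.7 s ÷ 3600 s/hour = 9.42 hours.

t = 9.42 hours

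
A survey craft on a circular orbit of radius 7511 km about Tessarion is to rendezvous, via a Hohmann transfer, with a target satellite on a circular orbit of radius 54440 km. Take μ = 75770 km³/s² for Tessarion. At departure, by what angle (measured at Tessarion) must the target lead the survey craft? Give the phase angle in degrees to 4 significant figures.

φ = 102.7°

The Hohmann ellipse has a_t = (r₁ + r₂)/2 = 30975.5 km.
The half-period of the transfer ellipse is t = π√(a_t³/μ) = 62219.8 s.
The target's mean motion on its circular orbit is ω₂ = √(μ/r₂³) = 2.16706×10^-5 rad/s.
Angle swept by the target during transfer: ω₂·t = 1.34834 rad = 77.254°.
Arrival is 180° from departure on the ellipse, so φ = 180° − 77.254° = 102.7°.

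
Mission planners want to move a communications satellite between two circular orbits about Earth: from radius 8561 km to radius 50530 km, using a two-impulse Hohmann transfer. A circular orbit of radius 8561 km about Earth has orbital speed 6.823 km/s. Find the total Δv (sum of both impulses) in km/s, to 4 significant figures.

Δv = 3.397 km/s

From the circular-orbit relation v² = μ/r at r = 8561 km: μ = v²r = (6.823)² × 8561 = 3.98543×10^5 km³/s².
Semi-major axis of the transfer orbit: a_t = (8561 + 50530)/2 = 29545.5 km.
At r₁ the circular-orbit speed is v₁ = √(μ/r₁) = 6.823 km/s.
Transfer-orbit speed at r₁ (v² = μ(2/r − 1/a)): v_p = √[μ(2/r₁ − 1/a_t)] = 8.923 km/s.
First burn Δv₁ = |v_p − v₁| = 2.100 km/s.
Circular speed at r₂: v₂ = √(μ/r₂) = 2.8084 km/s.
Transfer-orbit speed at r₂: v_a = √[μ(2/r₂ − 1/a_t)] = 1.5117 km/s.
Second burn Δv₂ = |v₂ − v_a| = 1.297 km/s.
Total Δv = Δv₁ + Δv₂ = 3.397 km/s.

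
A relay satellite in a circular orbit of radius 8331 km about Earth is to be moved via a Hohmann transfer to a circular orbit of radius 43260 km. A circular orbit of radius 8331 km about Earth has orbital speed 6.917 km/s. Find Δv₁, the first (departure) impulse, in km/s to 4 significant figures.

Δv₁ = 2.041 km/s

From the circular-orbit relation v² = μ/r at r = 8331 km: μ = v²r = (6.917)² × 8331 = 3.98596×10^5 km³/s².
Semi-major axis of the transfer orbit: a_t = (8331 + 43260)/2 = 25795.5 km.
Circular speed at r = 8331 km: v_c = √(μ/r) = 6.917 km/s.
Transfer-orbit speed at the same r (vis-viva, a = a_t): v_t = √[μ(2/r − 1/a_t)] = 8.958 km/s.
Δv₁ = |v_t − v_c| = |8.958 − 6.917| = 2.041 km/s.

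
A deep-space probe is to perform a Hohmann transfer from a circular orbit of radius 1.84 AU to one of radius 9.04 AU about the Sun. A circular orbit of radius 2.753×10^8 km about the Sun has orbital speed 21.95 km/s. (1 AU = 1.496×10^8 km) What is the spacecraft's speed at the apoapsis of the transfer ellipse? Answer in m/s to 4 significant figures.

v = 5760 m/s

From the circular-orbit relation v² = μ/r at r = 2.753×10^8 km: μ = v²r = (21.95)² × 2.753×10^8 = 1.32640×10^11 km³/s².
In km: r₁ = 1.84 × 1.496×10^8 = 2.75264×10^8 km; r₂ = 9.04 × 1.496×10^8 = 1.352384×10^9 km.
Semi-major axis of the transfer orbit: a_t = (2.75264×10^8 + 1.352384×10^9)/2 = 8.13824×10^8 km.
The apoapsis of the transfer ellipse is at r = 1.352384×10^9 km.
Vis-viva: v = √[μ(2/r − 1/a_t)] = √[1.32640×10^11 × (2/1.352384×10^9 − 1/8.13824×10^8)] = 5.760 km/s.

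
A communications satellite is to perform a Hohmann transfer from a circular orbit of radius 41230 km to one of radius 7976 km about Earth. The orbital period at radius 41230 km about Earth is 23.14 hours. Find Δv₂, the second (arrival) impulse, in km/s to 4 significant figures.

From Kepler's third law T² = 4π²r³/μ at r = 41230 km, T = 23.14 hours = 23.14 × 3600 s = 83304 s: μ = 4π²r³/T² = 3.98720×10^5 km³/s².
Semi-major axis of the transfer orbit: a_t = (41230 + 7976)/2 = 24603 km.
On the circular orbit at r = 7976 km, v_c = √(μ/r) = 7.0704 km/s.
Vis-viva on the transfer ellipse at r = 7976 km gives v_t = √[μ(2/r − 1/a_t)] = 9.1528 km/s.
Δv₂ = |v_t − v_c| = |9.1528 − 7.0704| = 2.082 km/s.

Δv₂ = 2.082 km/s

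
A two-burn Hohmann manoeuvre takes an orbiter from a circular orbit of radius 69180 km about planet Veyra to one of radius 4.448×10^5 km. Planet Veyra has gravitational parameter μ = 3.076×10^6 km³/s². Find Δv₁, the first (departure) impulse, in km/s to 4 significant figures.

Semi-major axis of the transfer orbit: a_t = (69180 + 4.448×10^5)/2 = 2.5699×10^5 km.
Circular speed at r = 69180 km: v_c = √(μ/r) = 6.66811 km/s.
Transfer-orbit speed at the same r (vis-viva, a = a_t): v_t = √[μ(2/r − 1/a_t)] = 8.77258 km/s.
Δv₁ = |v_t − v_c| = |8.77258 − 6.66811| = 2.104 km/s.

Δv₁ = 2.104 km/s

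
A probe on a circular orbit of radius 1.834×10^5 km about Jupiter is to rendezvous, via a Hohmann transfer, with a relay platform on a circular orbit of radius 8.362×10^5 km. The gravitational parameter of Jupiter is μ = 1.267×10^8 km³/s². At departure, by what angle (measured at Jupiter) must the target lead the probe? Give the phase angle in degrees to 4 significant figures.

Transfer-ellipse semi-major axis a_t = (r₁ + r₂)/2 = (1.834×10^5 + 8.362×10^5)/2 = 5.098×10^5 km.
Transfer time t = π√(a_t³/μ) = 1.0159×10^5 s.
Target angular speed ω₂ = √(μ/r₂³) = 1.4721×10^-5 rad/s.
Angle swept by the target during transfer: ω₂·t = 1.4955 rad = 85.69°.
The probe traverses 180° on the transfer ellipse, so the target must lead by 180° − 85.69° = 94.31°.

φ = 94.31°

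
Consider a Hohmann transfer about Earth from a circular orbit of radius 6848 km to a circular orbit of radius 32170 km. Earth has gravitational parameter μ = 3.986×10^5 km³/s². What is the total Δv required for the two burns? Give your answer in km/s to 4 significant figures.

Transfer-ellipse semi-major axis a_t = (r₁ + r₂)/2 = (6848 + 32170)/2 = 19509 km.
At r₁ the circular-orbit speed is v₁ = √(μ/r₁) = 7.6293 km/s.
On the transfer ellipse at r₁, vis-viva equation gives v_p = √[μ(2/r₁ − 1/a_t)] = 9.7970 km/s.
First burn Δv₁ = |v_p − v₁| = 2.1677 km/s.
At r₂, v₂ = √(μ/r₂) = 3.5200 km/s.
Transfer-orbit speed at r₂: v_a = √[μ(2/r₂ − 1/a_t)] = 2.0855 km/s.
Second burn Δv₂ = |v₂ − v_a| = 1.4345 km/s.
Total Δv = Δv₁ + Δv₂ = 3.602 km/s.

Δv = 3.602 km/s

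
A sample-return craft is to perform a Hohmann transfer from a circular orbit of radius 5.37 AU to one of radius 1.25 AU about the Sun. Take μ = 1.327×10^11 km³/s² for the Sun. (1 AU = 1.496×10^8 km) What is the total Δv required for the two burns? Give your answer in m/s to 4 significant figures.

In km: r₁ = 5.37 × 1.496×10^8 = 8.03352×10^8 km; r₂ = 1.25 × 1.496×10^8 = 1.870×10^8 km.
Semi-major axis of the transfer orbit: a_t = (8.03352×10^8 + 1.870×10^8)/2 = 4.95176×10^8 km.
At r₁ the circular-orbit speed is v₁ = √(μ/r₁) = 12.852 km/s.
On the transfer ellipse at r₁, vis-viva gives v_a = √[μ(2/r₁ − 1/a_t)] = 7.8981 km/s.
First burn Δv₁ = |v_a − v₁| = 4.954 km/s.
At r₂, v₂ = √(μ/r₂) = 26.63880 km/s.
Transfer-orbit speed at r₂: v_p = √[μ(2/r₂ − 1/a_t)] = 33.93031 km/s.
Second burn Δv₂ = |v₂ − v_p| = 7.292 km/s.
Δv = Δv₁ + Δv₂ = 4.954 + 7.292 = 12.25 km/s.

Δv = 12250 m/s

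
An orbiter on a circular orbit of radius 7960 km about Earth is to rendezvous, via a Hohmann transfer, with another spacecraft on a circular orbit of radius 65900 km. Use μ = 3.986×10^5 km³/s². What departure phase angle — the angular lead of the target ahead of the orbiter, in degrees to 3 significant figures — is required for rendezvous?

The Hohmann ellipse has a_t = (r₁ + r₂)/2 = 36930 km.
Transfer time t = π√(a_t³/μ) = 35314 s.
Target angular speed ω₂ = √(μ/r₂³) = 3.7320×10^-5 rad/s.
Angle swept by the target during transfer: ω₂·t = 1.3179 rad = 75.51°.
The orbiter traverses 180° on the transfer ellipse, so the target must lead by 180° − 75.51° = 104°.

φ = 104°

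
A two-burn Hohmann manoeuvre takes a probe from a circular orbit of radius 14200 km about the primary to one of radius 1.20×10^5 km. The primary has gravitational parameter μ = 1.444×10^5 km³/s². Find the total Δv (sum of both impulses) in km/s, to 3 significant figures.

Δv = 1.67 km/s

Transfer-ellipse semi-major axis a_t = (r₁ + r₂)/2 = (14200 + 1.200×10^5)/2 = 67100 km.
Circular speed at r₁: v₁ = √(μ/r₁) = √(1.444×10^5/14200) = 3.189 km/s.
Transfer-orbit speed at r₁ (v² = μ(2/r − 1/a)): v_p = √[μ(2/r₁ − 1/a_t)] = 4.265 km/s.
First burn Δv₁ = |v_p − v₁| = 1.076 km/s.
At r₂, v₂ = √(μ/r₂) = 1.09697 km/s.
Transfer-orbit speed at r₂: v_a = √[μ(2/r₂ − 1/a_t)] = 0.504633 km/s.
Second burn Δv₂ = |v₂ − v_a| = 0.5923 km/s.
Δv = Δv₁ + Δv₂ = 1.076 + 0.5923 = 1.668 km/s.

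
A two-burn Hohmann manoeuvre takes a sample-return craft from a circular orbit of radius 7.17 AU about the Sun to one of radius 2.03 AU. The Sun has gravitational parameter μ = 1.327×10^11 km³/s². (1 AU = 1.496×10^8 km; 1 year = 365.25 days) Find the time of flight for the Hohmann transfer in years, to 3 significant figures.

In km: r₁ = 7.17 × 1.496×10^8 = 1.072632×10^9 km; r₂ = 2.03 × 1.496×10^8 = 3.03688×10^8 km.
Transfer-ellipse semi-major axis a_t = (r₁ + r₂)/2 = (1.072632×10^9 + 3.03688×10^8)/2 = 6.8816×10^8 km.
Transfer time t = π√(a_t³/μ) = π√((6.8816×10^8)³ / 1.327×10^11) = 1.557×10^8 s.
Converting: 1.557×10^8 s ÷ 3.15576×10^7 s/year (365.25 × 86400) = 4.93 years.

t = 4.93 years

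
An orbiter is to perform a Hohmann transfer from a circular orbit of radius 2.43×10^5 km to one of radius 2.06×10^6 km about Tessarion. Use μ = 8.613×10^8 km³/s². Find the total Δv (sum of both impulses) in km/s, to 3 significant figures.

Semi-major axis of the transfer orbit: a_t = (2.430×10^5 + 2.060×10^6)/2 = 1.1515×10^6 km.
Circular speed at r₁: v₁ = √(μ/r₁) = √(8.613×10^8/2.430×10^5) = 59.535 km/s.
Transfer-orbit speed at r₁ (v² = μ(2/r − 1/a)): v_p = √[μ(2/r₁ − 1/a_t)] = 79.630 km/s.
First burn Δv₁ = |v_p − v₁| = 20.095 km/s.
Circular speed at r₂: v₂ = √(μ/r₂) = 20.4477 km/s.
Transfer-orbit speed at r₂: v_a = √[μ(2/r₂ − 1/a_t)] = 9.39323 km/s.
Second burn Δv₂ = |v₂ − v_a| = 11.054 km/s.
Δv = Δv₁ + Δv₂ = 20.095 + 11.054 = 31.15 km/s.

Δv = 31.1 km/s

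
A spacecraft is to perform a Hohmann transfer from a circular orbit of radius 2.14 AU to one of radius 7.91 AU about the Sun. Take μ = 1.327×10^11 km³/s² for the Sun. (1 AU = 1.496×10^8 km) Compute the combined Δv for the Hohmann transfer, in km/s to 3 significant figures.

Δv = 8.86 km/s

In km: r₁ = 2.14 × 1.496×10^8 = 3.20144×10^8 km; r₂ = 7.91 × 1.496×10^8 = 1.183336×10^9 km.
Transfer-ellipse semi-major axis a_t = (r₁ + r₂)/2 = (3.20144×10^8 + 1.183336×10^9)/2 = 7.5174×10^8 km.
At r₁ the circular-orbit speed is v₁ = √(μ/r₁) = 20.3593 km/s.
On the transfer ellipse at r₁, vis-viva gives v_p = √[μ(2/r₁ − 1/a_t)] = 25.5437 km/s.
First burn Δv₁ = |v_p − v₁| = 5.184 km/s.
Circular speed at r₂: v₂ = √(μ/r₂) = 10.59 km/s.
Transfer-orbit speed at r₂: v_a = √[μ(2/r₂ − 1/a_t)] = 6.911 km/s.
Second burn Δv₂ = |v₂ − v_a| = 3.679 km/s.
Total Δv = Δv₁ + Δv₂ = 8.863 km/s.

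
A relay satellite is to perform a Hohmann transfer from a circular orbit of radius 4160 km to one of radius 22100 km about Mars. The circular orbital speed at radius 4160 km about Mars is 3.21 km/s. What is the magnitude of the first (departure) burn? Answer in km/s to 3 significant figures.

From the circular-orbit relation v² = μ/r at r = 4160 km: μ = v²r = (3.21)² × 4160 = 42865.1 km³/s².
Semi-major axis of the transfer orbit: a_t = (4160 + 22100)/2 = 13130 km.
Circular speed at r = 4160 km: v_c = √(μ/r) = 3.2100 km/s.
Vis-viva on the transfer ellipse at r = 4160 km gives v_t = √[μ(2/r − 1/a_t)] = 4.1646 km/s.
Δv₁ = |v_t − v_c| = |4.1646 − 3.2100| = 0.9546 km/s.

Δv₁ = 0.955 km/s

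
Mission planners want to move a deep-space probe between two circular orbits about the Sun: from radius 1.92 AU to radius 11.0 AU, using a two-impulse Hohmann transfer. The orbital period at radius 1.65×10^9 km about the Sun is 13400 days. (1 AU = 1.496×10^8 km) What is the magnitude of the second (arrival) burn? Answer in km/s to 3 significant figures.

From Kepler's third law T² = 4π²r³/μ at r = 1.65×10^9 km, T = 13400 days = 13400 × 86400 s = 1.15776×10^9 s: μ = 4π²r³/T² = 1.32304×10^11 km³/s².
In km: r₁ = 1.92 × 1.496×10^8 = 2.87232×10^8 km; r₂ = 11.0 × 1.496×10^8 = 1.6456×10^9 km.
Semi-major axis of the transfer orbit: a_t = (2.87232×10^8 + 1.6456×10^9)/2 = 9.66416×10^8 km.
On the circular orbit at r = 1.6456×10^9 km, v_c = √(μ/r) = 8.9665 km/s.
Transfer-orbit speed at the same r (vis-viva, a = a_t): v_t = √[μ(2/r − 1/a_t)] = 4.8883 km/s.
Δv₂ = |v_t − v_c| = |4.8883 − 8.9665| = 4.078 km/s.

Δv₂ = 4.08 km/s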